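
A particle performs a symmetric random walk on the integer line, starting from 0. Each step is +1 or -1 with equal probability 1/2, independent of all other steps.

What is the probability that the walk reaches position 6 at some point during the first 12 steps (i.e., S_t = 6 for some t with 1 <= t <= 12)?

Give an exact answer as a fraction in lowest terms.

Answer: 189/2048

Derivation:
Count via complement. Let g(t,s) = #length-t paths at position s with S_1..S_t all ≠ 6.
g(t,s) = g(t-1,s-1) + g(t-1,s+1) for s ≠ 6; g(t,6) = 0.
t=0: g(0,0)=1
t=1: g(1,-1)=1 g(1,1)=1
t=2: g(2,-2)=1 g(2,0)=2 g(2,2)=1
t=3: g(3,-3)=1 g(3,-1)=3 g(3,1)=3 g(3,3)=1
t=4: g(4,-4)=1 g(4,-2)=4 g(4,0)=6 g(4,2)=4 g(4,4)=1
t=5: g(5,-5)=1 g(5,-3)=5 g(5,-1)=10 g(5,1)=10 g(5,3)=5 g(5,5)=1
t=6: g(6,-6)=1 g(6,-4)=6 g(6,-2)=15 g(6,0)=20 g(6,2)=15 g(6,4)=6
t=7: g(7,-7)=1 g(7,-5)=7 g(7,-3)=21 g(7,-1)=35 g(7,1)=35 g(7,3)=21 g(7,5)=6
t=8: g(8,-8)=1 g(8,-6)=8 g(8,-4)=28 g(8,-2)=56 g(8,0)=70 g(8,2)=56 g(8,4)=27
t=9: g(9,-9)=1 g(9,-7)=9 g(9,-5)=36 g(9,-3)=84 g(9,-1)=126 g(9,1)=126 g(9,3)=83 g(9,5)=27
t=10: g(10,-10)=1 g(10,-8)=10 g(10,-6)=45 g(10,-4)=120 g(10,-2)=210 g(10,0)=252 g(10,2)=209 g(10,4)=110
t=11: g(11,-11)=1 g(11,-9)=11 g(11,-7)=55 g(11,-5)=165 g(11,-3)=330 g(11,-1)=462 g(11,1)=461 g(11,3)=319 g(11,5)=110
t=12: g(12,-12)=1 g(12,-10)=12 g(12,-8)=66 g(12,-6)=220 g(12,-4)=495 g(12,-2)=792 g(12,0)=923 g(12,2)=780 g(12,4)=429
Paths never hitting 6: Σ_s g(12,s) = 3718
Paths hitting 6: 2^12 - 3718 = 378
P = 378/4096 = 189/2048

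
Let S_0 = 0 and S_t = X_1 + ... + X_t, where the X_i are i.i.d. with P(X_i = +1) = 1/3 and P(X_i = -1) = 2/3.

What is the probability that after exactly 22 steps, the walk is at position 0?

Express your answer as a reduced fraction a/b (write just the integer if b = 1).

Answer: 481574912/10460353203

Derivation:
To be at 0 after 22 steps: need exactly 11 steps of +1 and 11 of -1.
Number of such sequences: C(22,11) = 705432
Each has probability (1/3)^11 · (2/3)^11 = 2048/31381059609
P = 705432 · 2048/31381059609 = 481574912/10460353203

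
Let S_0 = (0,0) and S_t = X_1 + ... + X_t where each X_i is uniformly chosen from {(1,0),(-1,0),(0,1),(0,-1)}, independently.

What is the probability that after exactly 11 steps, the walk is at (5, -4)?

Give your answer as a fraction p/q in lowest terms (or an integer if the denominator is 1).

Let h be the number of horizontal steps (so 11-h are vertical). To end at (5,-4) need (h+5)/2 right-steps and ((11-h)-4)/2 up-steps.
Sum over h with 5 ≤ h ≤ 7, h ≡ 1 (mod 2), 11-h ≡ 0 (mod 2):
h=5: C(11,5)·C(5,5)·C(6,1) = 462·1·6 = 2772
h=7: C(11,7)·C(7,6)·C(4,0) = 330·7·1 = 2310
Total favorable: 5082
Total paths: 4^11 = 4194304
P = 5082/4194304 = 2541/2097152

Answer: 2541/2097152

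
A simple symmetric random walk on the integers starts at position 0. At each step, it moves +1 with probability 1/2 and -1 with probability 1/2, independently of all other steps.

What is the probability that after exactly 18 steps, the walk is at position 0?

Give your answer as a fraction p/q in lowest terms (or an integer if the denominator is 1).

Answer: 12155/65536

Derivation:
To return to 0 after 18 steps: need exactly 9 steps of +1 and 9 of -1.
Favorable paths: C(18,9) = 48620
Total paths: 2^18 = 262144
P = 48620/262144 = 12155/65536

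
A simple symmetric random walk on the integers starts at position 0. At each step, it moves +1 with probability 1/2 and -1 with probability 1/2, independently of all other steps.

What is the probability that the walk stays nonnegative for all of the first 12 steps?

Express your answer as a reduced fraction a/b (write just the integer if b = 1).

Let f(t,s) = #length-t paths at position s with S_1..S_t all ≥ 0.
f(t,s) = f(t-1,s-1) + f(t-1,s+1) for s ≥ 0; f(t,s) = 0 for s < 0.
t=0: f(0,0)=1
t=1: f(1,1)=1
t=2: f(2,0)=1 f(2,2)=1
t=3: f(3,1)=2 f(3,3)=1
t=4: f(4,0)=2 f(4,2)=3 f(4,4)=1
t=5: f(5,1)=5 f(5,3)=4 f(5,5)=1
t=6: f(6,0)=5 f(6,2)=9 f(6,4)=5 f(6,6)=1
t=7: f(7,1)=14 f(7,3)=14 f(7,5)=6 f(7,7)=1
t=8: f(8,0)=14 f(8,2)=28 f(8,4)=20 f(8,6)=7 f(8,8)=1
t=9: f(9,1)=42 f(9,3)=48 f(9,5)=27 f(9,7)=8 f(9,9)=1
t=10: f(10,0)=42 f(10,2)=90 f(10,4)=75 f(10,6)=35 f(10,8)=9 f(10,10)=1
t=11: f(11,1)=132 f(11,3)=165 f(11,5)=110 f(11,7)=44 f(11,9)=10 f(11,11)=1
t=12: f(12,0)=132 f(12,2)=297 f(12,4)=275 f(12,6)=154 f(12,8)=54 f(12,10)=11 f(12,12)=1
Σ_s f(12,s) = 924
P = 924/4096 = 231/1024

Answer: 231/1024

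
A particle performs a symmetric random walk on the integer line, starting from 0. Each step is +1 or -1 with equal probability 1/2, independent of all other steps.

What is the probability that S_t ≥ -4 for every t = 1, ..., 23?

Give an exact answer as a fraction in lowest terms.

Let f(t,s) = #length-t paths at position s with S_1..S_t all ≥ -4.
f(t,s) = f(t-1,s-1) + f(t-1,s+1) for s ≥ -4; f(t,s) = 0 for s < -4.
t=0: f(0,0)=1
t=1: f(1,-1)=1 f(1,1)=1
t=2: f(2,-2)=1 f(2,0)=2 f(2,2)=1
t=3: f(3,-3)=1 f(3,-1)=3 f(3,1)=3 f(3,3)=1
t=4: f(4,-4)=1 f(4,-2)=4 f(4,0)=6 f(4,2)=4 f(4,4)=1
t=5: f(5,-3)=5 f(5,-1)=10 f(5,1)=10 f(5,3)=5 f(5,5)=1
t=6: f(6,-4)=5 f(6,-2)=15 f(6,0)=20 f(6,2)=15 f(6,4)=6 f(6,6)=1
t=7: f(7,-3)=20 f(7,-1)=35 f(7,1)=35 f(7,3)=21 f(7,5)=7 f(7,7)=1
t=8: f(8,-4)=20 f(8,-2)=55 f(8,0)=70 f(8,2)=56 f(8,4)=28 f(8,6)=8 f(8,8)=1
t=9: f(9,-3)=75 f(9,-1)=125 f(9,1)=126 f(9,3)=84 f(9,5)=36 f(9,7)=9 f(9,9)=1
t=10: f(10,-4)=75 f(10,-2)=200 f(10,0)=251 f(10,2)=210 f(10,4)=120 f(10,6)=45 f(10,8)=10 f(10,10)=1
t=11: f(11,-3)=275 f(11,-1)=451 f(11,1)=461 f(11,3)=330 f(11,5)=165 f(11,7)=55 f(11,9)=11 f(11,11)=1
t=12: f(12,-4)=275 f(12,-2)=726 f(12,0)=912 f(12,2)=791 f(12,4)=495 f(12,6)=220 f(12,8)=66 f(12,10)=12 f(12,12)=1
t=13: f(13,-3)=1001 f(13,-1)=1638 f(13,1)=1703 f(13,3)=1286 f(13,5)=715 f(13,7)=286 f(13,9)=78 f(13,11)=13 f(13,13)=1
t=14: f(14,-4)=1001 f(14,-2)=2639 f(14,0)=3341 f(14,2)=2989 f(14,4)=2001 f(14,6)=1001 f(14,8)=364 f(14,10)=91 f(14,12)=14 f(14,14)=1
t=15: f(15,-3)=3640 f(15,-1)=5980 f(15,1)=6330 f(15,3)=4990 f(15,5)=3002 f(15,7)=1365 f(15,9)=455 f(15,11)=105 f(15,13)=15 f(15,15)=1
t=16: f(16,-4)=3640 f(16,-2)=9620 f(16,0)=12310 f(16,2)=11320 f(16,4)=7992 f(16,6)=4367 f(16,8)=1820 f(16,10)=560 f(16,12)=120 f(16,14)=16 f(16,16)=1
t=17: f(17,-3)=13260 f(17,-1)=21930 f(17,1)=23630 f(17,3)=19312 f(17,5)=12359 f(17,7)=6187 f(17,9)=2380 f(17,11)=680 f(17,13)=136 f(17,15)=17 f(17,17)=1
t=18: f(18,-4)=13260 f(18,-2)=35190 f(18,0)=45560 f(18,2)=42942 f(18,4)=31671 f(18,6)=18546 f(18,8)=8567 f(18,10)=3060 f(18,12)=816 f(18,14)=153 f(18,16)=18 f(18,18)=1
t=19: f(19,-3)=48450 f(19,-1)=80750 f(19,1)=88502 f(19,3)=74613 f(19,5)=50217 f(19,7)=27113 f(19,9)=11627 f(19,11)=3876 f(19,13)=969 f(19,15)=171 f(19,17)=19 f(19,19)=1
t=20: f(20,-4)=48450 f(20,-2)=129200 f(20,0)=169252 f(20,2)=163115 f(20,4)=124830 f(20,6)=77330 f(20,8)=38740 f(20,10)=15503 f(20,12)=4845 f(20,14)=1140 f(20,16)=190 f(20,18)=20 f(20,20)=1
t=21: f(21,-3)=177650 f(21,-1)=298452 f(21,1)=332367 f(21,3)=287945 f(21,5)=202160 f(21,7)=116070 f(21,9)=54243 f(21,11)=20348 f(21,13)=5985 f(21,15)=1330 f(21,17)=210 f(21,19)=21 f(21,21)=1
t=22: f(22,-4)=177650 f(22,-2)=476102 f(22,0)=630819 f(22,2)=620312 f(22,4)=490105 f(22,6)=318230 f(22,8)=170313 f(22,10)=74591 f(22,12)=26333 f(22,14)=7315 f(22,16)=1540 f(22,18)=231 f(22,20)=22 f(22,22)=1
t=23: f(23,-3)=653752 f(23,-1)=1106921 f(23,1)=1251131 f(23,3)=1110417 f(23,5)=808335 f(23,7)=488543 f(23,9)=244904 f(23,11)=100924 f(23,13)=33648 f(23,15)=8855 f(23,17)=1771 f(23,19)=253 f(23,21)=23 f(23,23)=1
Σ_s f(23,s) = 5809478
P = 5809478/8388608 = 2904739/4194304

Answer: 2904739/4194304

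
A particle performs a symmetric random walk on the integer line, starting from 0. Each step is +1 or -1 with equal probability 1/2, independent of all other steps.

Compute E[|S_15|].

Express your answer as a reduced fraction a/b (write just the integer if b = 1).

S_15 takes values m ≡ 1 (mod 2) with |m| ≤ 15; P(S_15=m) = C(15,(15+m)/2)/2^15.
Total paths: 2^15 = 32768
Distribution: P(S=-15)=1/32768, P(S=-13)=15/32768, P(S=-11)=105/32768, P(S=-9)=455/32768, P(S=-7)=1365/32768, P(S=-5)=3003/32768, P(S=-3)=5005/32768, P(S=-1)=6435/32768, P(S=1)=6435/32768, P(S=3)=5005/32768, P(S=5)=3003/32768, P(S=7)=1365/32768, P(S=9)=455/32768, P(S=11)=105/32768, P(S=13)=15/32768, P(S=15)=1/32768
E[|S_15|] = Σ_m |m|·P(S_15=m) = 102960/32768 = 6435/2048

Answer: 6435/2048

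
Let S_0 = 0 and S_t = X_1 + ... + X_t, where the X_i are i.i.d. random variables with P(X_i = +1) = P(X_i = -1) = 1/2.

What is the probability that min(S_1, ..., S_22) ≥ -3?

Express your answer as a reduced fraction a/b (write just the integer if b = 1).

Answer: 156009/262144

Derivation:
Let f(t,s) = #length-t paths at position s with S_1..S_t all ≥ -3.
f(t,s) = f(t-1,s-1) + f(t-1,s+1) for s ≥ -3; f(t,s) = 0 for s < -3.
t=0: f(0,0)=1
t=1: f(1,-1)=1 f(1,1)=1
t=2: f(2,-2)=1 f(2,0)=2 f(2,2)=1
t=3: f(3,-3)=1 f(3,-1)=3 f(3,1)=3 f(3,3)=1
t=4: f(4,-2)=4 f(4,0)=6 f(4,2)=4 f(4,4)=1
t=5: f(5,-3)=4 f(5,-1)=10 f(5,1)=10 f(5,3)=5 f(5,5)=1
t=6: f(6,-2)=14 f(6,0)=20 f(6,2)=15 f(6,4)=6 f(6,6)=1
t=7: f(7,-3)=14 f(7,-1)=34 f(7,1)=35 f(7,3)=21 f(7,5)=7 f(7,7)=1
t=8: f(8,-2)=48 f(8,0)=69 f(8,2)=56 f(8,4)=28 f(8,6)=8 f(8,8)=1
t=9: f(9,-3)=48 f(9,-1)=117 f(9,1)=125 f(9,3)=84 f(9,5)=36 f(9,7)=9 f(9,9)=1
t=10: f(10,-2)=165 f(10,0)=242 f(10,2)=209 f(10,4)=120 f(10,6)=45 f(10,8)=10 f(10,10)=1
t=11: f(11,-3)=165 f(11,-1)=407 f(11,1)=451 f(11,3)=329 f(11,5)=165 f(11,7)=55 f(11,9)=11 f(11,11)=1
t=12: f(12,-2)=572 f(12,0)=858 f(12,2)=780 f(12,4)=494 f(12,6)=220 f(12,8)=66 f(12,10)=12 f(12,12)=1
t=13: f(13,-3)=572 f(13,-1)=1430 f(13,1)=1638 f(13,3)=1274 f(13,5)=714 f(13,7)=286 f(13,9)=78 f(13,11)=13 f(13,13)=1
t=14: f(14,-2)=2002 f(14,0)=3068 f(14,2)=2912 f(14,4)=1988 f(14,6)=1000 f(14,8)=364 f(14,10)=91 f(14,12)=14 f(14,14)=1
t=15: f(15,-3)=2002 f(15,-1)=5070 f(15,1)=5980 f(15,3)=4900 f(15,5)=2988 f(15,7)=1364 f(15,9)=455 f(15,11)=105 f(15,13)=15 f(15,15)=1
t=16: f(16,-2)=7072 f(16,0)=11050 f(16,2)=10880 f(16,4)=7888 f(16,6)=4352 f(16,8)=1819 f(16,10)=560 f(16,12)=120 f(16,14)=16 f(16,16)=1
t=17: f(17,-3)=7072 f(17,-1)=18122 f(17,1)=21930 f(17,3)=18768 f(17,5)=12240 f(17,7)=6171 f(17,9)=2379 f(17,11)=680 f(17,13)=136 f(17,15)=17 f(17,17)=1
t=18: f(18,-2)=25194 f(18,0)=40052 f(18,2)=40698 f(18,4)=31008 f(18,6)=18411 f(18,8)=8550 f(18,10)=3059 f(18,12)=816 f(18,14)=153 f(18,16)=18 f(18,18)=1
t=19: f(19,-3)=25194 f(19,-1)=65246 f(19,1)=80750 f(19,3)=71706 f(19,5)=49419 f(19,7)=26961 f(19,9)=11609 f(19,11)=3875 f(19,13)=969 f(19,15)=171 f(19,17)=19 f(19,19)=1
t=20: f(20,-2)=90440 f(20,0)=145996 f(20,2)=152456 f(20,4)=121125 f(20,6)=76380 f(20,8)=38570 f(20,10)=15484 f(20,12)=4844 f(20,14)=1140 f(20,16)=190 f(20,18)=20 f(20,20)=1
t=21: f(21,-3)=90440 f(21,-1)=236436 f(21,1)=298452 f(21,3)=273581 f(21,5)=197505 f(21,7)=114950 f(21,9)=54054 f(21,11)=20328 f(21,13)=5984 f(21,15)=1330 f(21,17)=210 f(21,19)=21 f(21,21)=1
t=22: f(22,-2)=326876 f(22,0)=534888 f(22,2)=572033 f(22,4)=471086 f(22,6)=312455 f(22,8)=169004 f(22,10)=74382 f(22,12)=26312 f(22,14)=7314 f(22,16)=1540 f(22,18)=231 f(22,20)=22 f(22,22)=1
Σ_s f(22,s) = 2496144
P = 2496144/4194304 = 156009/262144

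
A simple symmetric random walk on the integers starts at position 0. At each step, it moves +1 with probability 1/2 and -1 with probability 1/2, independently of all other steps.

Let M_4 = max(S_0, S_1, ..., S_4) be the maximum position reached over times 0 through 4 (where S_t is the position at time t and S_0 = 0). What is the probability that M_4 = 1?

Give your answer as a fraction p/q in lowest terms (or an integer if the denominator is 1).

Let M_4 = max(S_0,...,S_4). Use the reflection principle: for j ≥ 1, #{paths with M_4 ≥ j} = #{S_4 ≥ j} + #{S_4 ≥ j+1}.
By reflection, #{M_4 ≥ 1} = #{S_4 ≥ 1} + #{S_4 ≥ 2} = 5 + 5 = 10.
#{M_4 ≥ 2} = #{S_4 ≥ 2} + #{S_4 ≥ 3} = 5 + 1 = 6.
#{M_4 = 1} = 10 - 6 = 4.
P(M_4 = 1) = 4/16 = 1/4

Answer: 1/4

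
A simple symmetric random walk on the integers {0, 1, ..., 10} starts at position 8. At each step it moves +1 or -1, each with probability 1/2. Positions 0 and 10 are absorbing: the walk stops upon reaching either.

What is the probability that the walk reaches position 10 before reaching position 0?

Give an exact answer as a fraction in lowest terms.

Symmetric walk (p = 1/2): the harmonic-function argument gives P(hit 10 before 0 | start at 8) = a/N.
P = 8/10 = 4/5

Answer: 4/5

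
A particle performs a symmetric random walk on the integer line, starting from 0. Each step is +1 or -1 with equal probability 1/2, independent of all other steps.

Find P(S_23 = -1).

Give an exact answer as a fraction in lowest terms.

Answer: 676039/4194304

Derivation:
To reach position -1 after 23 steps: need 11 steps of +1 and 12 of -1.
Favorable paths: C(23,11) = 1352078
Total paths: 2^23 = 8388608
P = 1352078/8388608 = 676039/4194304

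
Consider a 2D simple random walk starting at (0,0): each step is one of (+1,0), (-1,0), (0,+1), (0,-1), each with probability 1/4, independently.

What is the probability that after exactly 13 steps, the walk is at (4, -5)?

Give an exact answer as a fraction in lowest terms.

Let h be the number of horizontal steps (so 13-h are vertical). To end at (4,-5) need (h+4)/2 right-steps and ((13-h)-5)/2 up-steps.
Sum over h with 4 ≤ h ≤ 8, h ≡ 0 (mod 2), 13-h ≡ 1 (mod 2):
h=4: C(13,4)·C(4,4)·C(9,2) = 715·1·36 = 25740
h=6: C(13,6)·C(6,5)·C(7,1) = 1716·6·7 = 72072
h=8: C(13,8)·C(8,6)·C(5,0) = 1287·28·1 = 36036
Total favorable: 133848
Total paths: 4^13 = 67108864
P = 133848/67108864 = 16731/8388608

Answer: 16731/8388608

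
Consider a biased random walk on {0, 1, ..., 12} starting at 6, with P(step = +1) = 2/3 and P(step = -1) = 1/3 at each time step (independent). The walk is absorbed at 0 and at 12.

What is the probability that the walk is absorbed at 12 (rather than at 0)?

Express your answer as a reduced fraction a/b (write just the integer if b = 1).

Biased walk: p = 2/3, q = 1/3, r = q/p = 1/2
Gambler's ruin: P(hit 12 before 0 | start at 6) = (1 - r^a)/(1 - r^N)
r^6 = 1/64; r^12 = 1/4096
P = (1 - 1/64) / (1 - 1/4096) = 63/64 / 4095/4096 = 64/65

Answer: 64/65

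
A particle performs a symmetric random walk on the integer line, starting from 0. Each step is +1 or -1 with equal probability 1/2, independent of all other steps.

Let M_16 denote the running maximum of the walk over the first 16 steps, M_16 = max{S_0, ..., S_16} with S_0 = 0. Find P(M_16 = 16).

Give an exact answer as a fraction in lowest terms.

Let M_16 = max(S_0,...,S_16). Use the reflection principle: for j ≥ 1, #{paths with M_16 ≥ j} = #{S_16 ≥ j} + #{S_16 ≥ j+1}.
By reflection, #{M_16 ≥ 16} = #{S_16 ≥ 16} + #{S_16 ≥ 17} = 1 + 0 = 1.
#{M_16 ≥ 17} = #{S_16 ≥ 17} + #{S_16 ≥ 18} = 0 + 0 = 0.
#{M_16 = 16} = 1 - 0 = 1.
P(M_16 = 16) = 1/65536 = 1/65536

Answer: 1/65536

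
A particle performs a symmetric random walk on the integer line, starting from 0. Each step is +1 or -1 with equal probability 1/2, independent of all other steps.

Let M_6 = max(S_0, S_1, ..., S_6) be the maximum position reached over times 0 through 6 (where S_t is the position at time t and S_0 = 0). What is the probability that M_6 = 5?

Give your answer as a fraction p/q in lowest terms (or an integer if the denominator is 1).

Answer: 1/64

Derivation:
Let M_6 = max(S_0,...,S_6). Use the reflection principle: for j ≥ 1, #{paths with M_6 ≥ j} = #{S_6 ≥ j} + #{S_6 ≥ j+1}.
By reflection, #{M_6 ≥ 5} = #{S_6 ≥ 5} + #{S_6 ≥ 6} = 1 + 1 = 2.
#{M_6 ≥ 6} = #{S_6 ≥ 6} + #{S_6 ≥ 7} = 1 + 0 = 1.
#{M_6 = 5} = 2 - 1 = 1.
P(M_6 = 5) = 1/64 = 1/64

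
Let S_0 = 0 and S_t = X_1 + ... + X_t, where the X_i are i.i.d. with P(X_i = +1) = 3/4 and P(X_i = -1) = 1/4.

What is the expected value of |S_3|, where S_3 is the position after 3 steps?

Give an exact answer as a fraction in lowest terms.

S_3 takes values m ≡ 1 (mod 2) with |m| ≤ 3; P(S_3=m) = C(3,(3+m)/2) · (3/4)^((3+m)/2) · (1/4)^((3-m)/2).
Distribution: P(S=-3)=1/64, P(S=-1)=9/64, P(S=1)=27/64, P(S=3)=27/64
E[|S_3|] = Σ_m |m|·P(S_3=m) = 15/8

Answer: 15/8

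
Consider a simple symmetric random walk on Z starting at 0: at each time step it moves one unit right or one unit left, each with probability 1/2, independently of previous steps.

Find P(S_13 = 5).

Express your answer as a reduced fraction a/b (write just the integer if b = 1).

To reach position 5 after 13 steps: need 9 steps of +1 and 4 of -1.
Favorable paths: C(13,9) = 715
Total paths: 2^13 = 8192
P = 715/8192 = 715/8192

Answer: 715/8192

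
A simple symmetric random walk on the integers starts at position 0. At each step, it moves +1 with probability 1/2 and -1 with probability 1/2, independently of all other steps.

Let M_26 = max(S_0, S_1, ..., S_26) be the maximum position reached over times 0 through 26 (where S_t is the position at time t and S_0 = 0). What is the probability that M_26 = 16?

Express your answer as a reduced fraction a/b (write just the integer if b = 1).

Answer: 16445/16777216

Derivation:
Let M_26 = max(S_0,...,S_26). Use the reflection principle: for j ≥ 1, #{paths with M_26 ≥ j} = #{S_26 ≥ j} + #{S_26 ≥ j+1}.
By reflection, #{M_26 ≥ 16} = #{S_26 ≥ 16} + #{S_26 ≥ 17} = 83682 + 17902 = 101584.
#{M_26 ≥ 17} = #{S_26 ≥ 17} + #{S_26 ≥ 18} = 17902 + 17902 = 35804.
#{M_26 = 16} = 101584 - 35804 = 65780.
P(M_26 = 16) = 65780/67108864 = 16445/16777216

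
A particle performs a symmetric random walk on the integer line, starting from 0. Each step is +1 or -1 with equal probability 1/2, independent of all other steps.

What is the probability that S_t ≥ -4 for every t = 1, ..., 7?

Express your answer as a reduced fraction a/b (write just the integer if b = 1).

Answer: 119/128

Derivation:
Let f(t,s) = #length-t paths at position s with S_1..S_t all ≥ -4.
f(t,s) = f(t-1,s-1) + f(t-1,s+1) for s ≥ -4; f(t,s) = 0 for s < -4.
t=0: f(0,0)=1
t=1: f(1,-1)=1 f(1,1)=1
t=2: f(2,-2)=1 f(2,0)=2 f(2,2)=1
t=3: f(3,-3)=1 f(3,-1)=3 f(3,1)=3 f(3,3)=1
t=4: f(4,-4)=1 f(4,-2)=4 f(4,0)=6 f(4,2)=4 f(4,4)=1
t=5: f(5,-3)=5 f(5,-1)=10 f(5,1)=10 f(5,3)=5 f(5,5)=1
t=6: f(6,-4)=5 f(6,-2)=15 f(6,0)=20 f(6,2)=15 f(6,4)=6 f(6,6)=1
t=7: f(7,-3)=20 f(7,-1)=35 f(7,1)=35 f(7,3)=21 f(7,5)=7 f(7,7)=1
Σ_s f(7,s) = 119
P = 119/128 = 119/128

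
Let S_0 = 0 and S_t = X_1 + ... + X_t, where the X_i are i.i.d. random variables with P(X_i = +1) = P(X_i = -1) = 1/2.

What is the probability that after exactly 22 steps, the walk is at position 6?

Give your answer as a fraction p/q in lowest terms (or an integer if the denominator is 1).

Answer: 159885/2097152

Derivation:
To reach position 6 after 22 steps: need 14 steps of +1 and 8 of -1.
Favorable paths: C(22,14) = 319770
Total paths: 2^22 = 4194304
P = 319770/4194304 = 159885/2097152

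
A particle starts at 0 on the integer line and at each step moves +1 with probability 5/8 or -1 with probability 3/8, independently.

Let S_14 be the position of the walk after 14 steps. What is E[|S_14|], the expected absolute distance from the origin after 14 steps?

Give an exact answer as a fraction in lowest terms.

Answer: 1138061310071/274877906944

Derivation:
S_14 takes values m ≡ 0 (mod 2) with |m| ≤ 14; P(S_14=m) = C(14,(14+m)/2) · (5/8)^((14+m)/2) · (3/8)^((14-m)/2).
Distribution: P(S=-14)=4782969/4398046511104, P(S=-12)=55801305/2199023255552, P(S=-10)=1209028275/4398046511104, P(S=-8)=2015047125/1099511627776, P(S=-6)=36942530625/4398046511104, P(S=-4)=61570884375/2199023255552, P(S=-2)=307854421875/4398046511104, P(S=0)=73298671875/549755813888, P(S=2)=855151171875/4398046511104, P(S=4)=475083984375/2199023255552, P(S=6)=791806640625/4398046511104, P(S=8)=119970703125/1099511627776, P(S=10)=199951171875/4398046511104, P(S=12)=25634765625/2199023255552, P(S=14)=6103515625/4398046511104
E[|S_14|] = Σ_m |m|·P(S_14=m) = 1138061310071/274877906944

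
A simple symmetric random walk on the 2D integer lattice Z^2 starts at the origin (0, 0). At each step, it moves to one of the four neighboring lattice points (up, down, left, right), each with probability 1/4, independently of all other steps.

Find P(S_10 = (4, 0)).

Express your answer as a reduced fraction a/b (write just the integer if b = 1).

Answer: 225/16384

Derivation:
Let h be the number of horizontal steps (so 10-h are vertical). To end at (4,0) need (h+4)/2 right-steps and ((10-h)+0)/2 up-steps.
Sum over h with 4 ≤ h ≤ 10, h ≡ 0 (mod 2), 10-h ≡ 0 (mod 2):
h=4: C(10,4)·C(4,4)·C(6,3) = 210·1·20 = 4200
h=6: C(10,6)·C(6,5)·C(4,2) = 210·6·6 = 7560
h=8: C(10,8)·C(8,6)·C(2,1) = 45·28·2 = 2520
h=10: C(10,10)·C(10,7)·C(0,0) = 1·120·1 = 120
Total favorable: 14400
Total paths: 4^10 = 1048576
P = 14400/1048576 = 225/16384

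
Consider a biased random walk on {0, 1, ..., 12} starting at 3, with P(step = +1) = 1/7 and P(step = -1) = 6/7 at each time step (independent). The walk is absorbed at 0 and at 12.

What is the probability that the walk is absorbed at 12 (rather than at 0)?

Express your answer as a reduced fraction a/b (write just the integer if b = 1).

Answer: 1/10124569

Derivation:
Biased walk: p = 1/7, q = 6/7, r = q/p = 6
Gambler's ruin: P(hit 12 before 0 | start at 3) = (1 - r^a)/(1 - r^N)
r^3 = 216; r^12 = 2176782336
P = (1 - 216) / (1 - 2176782336) = -215 / -2176782335 = 1/10124569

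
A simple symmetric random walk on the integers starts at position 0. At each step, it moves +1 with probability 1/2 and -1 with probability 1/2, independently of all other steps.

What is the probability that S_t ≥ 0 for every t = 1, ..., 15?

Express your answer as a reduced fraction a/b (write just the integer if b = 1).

Answer: 6435/32768

Derivation:
Let f(t,s) = #length-t paths at position s with S_1..S_t all ≥ 0.
f(t,s) = f(t-1,s-1) + f(t-1,s+1) for s ≥ 0; f(t,s) = 0 for s < 0.
t=0: f(0,0)=1
t=1: f(1,1)=1
t=2: f(2,0)=1 f(2,2)=1
t=3: f(3,1)=2 f(3,3)=1
t=4: f(4,0)=2 f(4,2)=3 f(4,4)=1
t=5: f(5,1)=5 f(5,3)=4 f(5,5)=1
t=6: f(6,0)=5 f(6,2)=9 f(6,4)=5 f(6,6)=1
t=7: f(7,1)=14 f(7,3)=14 f(7,5)=6 f(7,7)=1
t=8: f(8,0)=14 f(8,2)=28 f(8,4)=20 f(8,6)=7 f(8,8)=1
t=9: f(9,1)=42 f(9,3)=48 f(9,5)=27 f(9,7)=8 f(9,9)=1
t=10: f(10,0)=42 f(10,2)=90 f(10,4)=75 f(10,6)=35 f(10,8)=9 f(10,10)=1
t=11: f(11,1)=132 f(11,3)=165 f(11,5)=110 f(11,7)=44 f(11,9)=10 f(11,11)=1
t=12: f(12,0)=132 f(12,2)=297 f(12,4)=275 f(12,6)=154 f(12,8)=54 f(12,10)=11 f(12,12)=1
t=13: f(13,1)=429 f(13,3)=572 f(13,5)=429 f(13,7)=208 f(13,9)=65 f(13,11)=12 f(13,13)=1
t=14: f(14,0)=429 f(14,2)=1001 f(14,4)=1001 f(14,6)=637 f(14,8)=273 f(14,10)=77 f(14,12)=13 f(14,14)=1
t=15: f(15,1)=1430 f(15,3)=2002 f(15,5)=1638 f(15,7)=910 f(15,9)=350 f(15,11)=90 f(15,13)=14 f(15,15)=1
Σ_s f(15,s) = 6435
P = 6435/32768 = 6435/32768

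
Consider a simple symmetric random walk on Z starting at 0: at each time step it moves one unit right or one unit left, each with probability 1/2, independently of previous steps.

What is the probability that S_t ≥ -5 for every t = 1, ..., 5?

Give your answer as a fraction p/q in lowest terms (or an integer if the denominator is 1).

Let f(t,s) = #length-t paths at position s with S_1..S_t all ≥ -5.
f(t,s) = f(t-1,s-1) + f(t-1,s+1) for s ≥ -5; f(t,s) = 0 for s < -5.
t=0: f(0,0)=1
t=1: f(1,-1)=1 f(1,1)=1
t=2: f(2,-2)=1 f(2,0)=2 f(2,2)=1
t=3: f(3,-3)=1 f(3,-1)=3 f(3,1)=3 f(3,3)=1
t=4: f(4,-4)=1 f(4,-2)=4 f(4,0)=6 f(4,2)=4 f(4,4)=1
t=5: f(5,-5)=1 f(5,-3)=5 f(5,-1)=10 f(5,1)=10 f(5,3)=5 f(5,5)=1
Σ_s f(5,s) = 32
P = 32/32 = 1

Answer: 1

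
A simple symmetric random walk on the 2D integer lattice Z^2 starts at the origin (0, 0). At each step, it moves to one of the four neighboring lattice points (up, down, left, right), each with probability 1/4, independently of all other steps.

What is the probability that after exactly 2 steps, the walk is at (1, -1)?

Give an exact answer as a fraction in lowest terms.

Let h be the number of horizontal steps (so 2-h are vertical). To end at (1,-1) need (h+1)/2 right-steps and ((2-h)-1)/2 up-steps.
Sum over h with 1 ≤ h ≤ 1, h ≡ 1 (mod 2), 2-h ≡ 1 (mod 2):
h=1: C(2,1)·C(1,1)·C(1,0) = 2·1·1 = 2
Total favorable: 2
Total paths: 4^2 = 16
P = 2/16 = 1/8

Answer: 1/8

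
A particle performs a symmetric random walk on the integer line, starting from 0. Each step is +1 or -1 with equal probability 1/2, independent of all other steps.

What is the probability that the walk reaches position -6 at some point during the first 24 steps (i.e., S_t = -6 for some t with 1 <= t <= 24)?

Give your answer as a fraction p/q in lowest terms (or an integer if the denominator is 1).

Count via complement. Let g(t,s) = #length-t paths at position s with S_1..S_t all ≠ -6.
g(t,s) = g(t-1,s-1) + g(t-1,s+1) for s ≠ -6; g(t,-6) = 0.
t=0: g(0,0)=1
t=1: g(1,-1)=1 g(1,1)=1
t=2: g(2,-2)=1 g(2,0)=2 g(2,2)=1
t=3: g(3,-3)=1 g(3,-1)=3 g(3,1)=3 g(3,3)=1
t=4: g(4,-4)=1 g(4,-2)=4 g(4,0)=6 g(4,2)=4 g(4,4)=1
t=5: g(5,-5)=1 g(5,-3)=5 g(5,-1)=10 g(5,1)=10 g(5,3)=5 g(5,5)=1
t=6: g(6,-4)=6 g(6,-2)=15 g(6,0)=20 g(6,2)=15 g(6,4)=6 g(6,6)=1
t=7: g(7,-5)=6 g(7,-3)=21 g(7,-1)=35 g(7,1)=35 g(7,3)=21 g(7,5)=7 g(7,7)=1
t=8: g(8,-4)=27 g(8,-2)=56 g(8,0)=70 g(8,2)=56 g(8,4)=28 g(8,6)=8 g(8,8)=1
t=9: g(9,-5)=27 g(9,-3)=83 g(9,-1)=126 g(9,1)=126 g(9,3)=84 g(9,5)=36 g(9,7)=9 g(9,9)=1
t=10: g(10,-4)=110 g(10,-2)=209 g(10,0)=252 g(10,2)=210 g(10,4)=120 g(10,6)=45 g(10,8)=10 g(10,10)=1
t=11: g(11,-5)=110 g(11,-3)=319 g(11,-1)=461 g(11,1)=462 g(11,3)=330 g(11,5)=165 g(11,7)=55 g(11,9)=11 g(11,11)=1
t=12: g(12,-4)=429 g(12,-2)=780 g(12,0)=923 g(12,2)=792 g(12,4)=495 g(12,6)=220 g(12,8)=66 g(12,10)=12 g(12,12)=1
t=13: g(13,-5)=429 g(13,-3)=1209 g(13,-1)=1703 g(13,1)=1715 g(13,3)=1287 g(13,5)=715 g(13,7)=286 g(13,9)=78 g(13,11)=13 g(13,13)=1
t=14: g(14,-4)=1638 g(14,-2)=2912 g(14,0)=3418 g(14,2)=3002 g(14,4)=2002 g(14,6)=1001 g(14,8)=364 g(14,10)=91 g(14,12)=14 g(14,14)=1
t=15: g(15,-5)=1638 g(15,-3)=4550 g(15,-1)=6330 g(15,1)=6420 g(15,3)=5004 g(15,5)=3003 g(15,7)=1365 g(15,9)=455 g(15,11)=105 g(15,13)=15 g(15,15)=1
t=16: g(16,-4)=6188 g(16,-2)=10880 g(16,0)=12750 g(16,2)=11424 g(16,4)=8007 g(16,6)=4368 g(16,8)=1820 g(16,10)=560 g(16,12)=120 g(16,14)=16 g(16,16)=1
t=17: g(17,-5)=6188 g(17,-3)=17068 g(17,-1)=23630 g(17,1)=24174 g(17,3)=19431 g(17,5)=12375 g(17,7)=6188 g(17,9)=2380 g(17,11)=680 g(17,13)=136 g(17,15)=17 g(17,17)=1
t=18: g(18,-4)=23256 g(18,-2)=40698 g(18,0)=47804 g(18,2)=43605 g(18,4)=31806 g(18,6)=18563 g(18,8)=8568 g(18,10)=3060 g(18,12)=816 g(18,14)=153 g(18,16)=18 g(18,18)=1
t=19: g(19,-5)=23256 g(19,-3)=63954 g(19,-1)=88502 g(19,1)=91409 g(19,3)=75411 g(19,5)=50369 g(19,7)=27131 g(19,9)=11628 g(19,11)=3876 g(19,13)=969 g(19,15)=171 g(19,17)=19 g(19,19)=1
t=20: g(20,-4)=87210 g(20,-2)=152456 g(20,0)=179911 g(20,2)=166820 g(20,4)=125780 g(20,6)=77500 g(20,8)=38759 g(20,10)=15504 g(20,12)=4845 g(20,14)=1140 g(20,16)=190 g(20,18)=20 g(20,20)=1
t=21: g(21,-5)=87210 g(21,-3)=239666 g(21,-1)=332367 g(21,1)=346731 g(21,3)=292600 g(21,5)=203280 g(21,7)=116259 g(21,9)=54263 g(21,11)=20349 g(21,13)=5985 g(21,15)=1330 g(21,17)=210 g(21,19)=21 g(21,21)=1
t=22: g(22,-4)=326876 g(22,-2)=572033 g(22,0)=679098 g(22,2)=639331 g(22,4)=495880 g(22,6)=319539 g(22,8)=170522 g(22,10)=74612 g(22,12)=26334 g(22,14)=7315 g(22,16)=1540 g(22,18)=231 g(22,20)=22 g(22,22)=1
t=23: g(23,-5)=326876 g(23,-3)=898909 g(23,-1)=1251131 g(23,1)=1318429 g(23,3)=1135211 g(23,5)=815419 g(23,7)=490061 g(23,9)=245134 g(23,11)=100946 g(23,13)=33649 g(23,15)=8855 g(23,17)=1771 g(23,19)=253 g(23,21)=23 g(23,23)=1
t=24: g(24,-4)=1225785 g(24,-2)=2150040 g(24,0)=2569560 g(24,2)=2453640 g(24,4)=1950630 g(24,6)=1305480 g(24,8)=735195 g(24,10)=346080 g(24,12)=134595 g(24,14)=42504 g(24,16)=10626 g(24,18)=2024 g(24,20)=276 g(24,22)=24 g(24,24)=1
Paths never hitting -6: Σ_s g(24,s) = 12926460
Paths hitting -6: 2^24 - 12926460 = 3850756
P = 3850756/16777216 = 962689/4194304

Answer: 962689/4194304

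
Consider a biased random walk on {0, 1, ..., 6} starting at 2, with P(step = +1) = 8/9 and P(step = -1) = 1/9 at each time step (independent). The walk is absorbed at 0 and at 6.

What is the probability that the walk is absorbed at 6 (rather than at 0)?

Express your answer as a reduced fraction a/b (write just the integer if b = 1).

Biased walk: p = 8/9, q = 1/9, r = q/p = 1/8
Gambler's ruin: P(hit 6 before 0 | start at 2) = (1 - r^a)/(1 - r^N)
r^2 = 1/64; r^6 = 1/262144
P = (1 - 1/64) / (1 - 1/262144) = 63/64 / 262143/262144 = 4096/4161

Answer: 4096/4161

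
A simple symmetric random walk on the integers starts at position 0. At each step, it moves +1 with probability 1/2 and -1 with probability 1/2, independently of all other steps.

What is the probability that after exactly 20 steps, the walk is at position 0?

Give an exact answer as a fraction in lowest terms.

To return to 0 after 20 steps: need exactly 10 steps of +1 and 10 of -1.
Favorable paths: C(20,10) = 184756
Total paths: 2^20 = 1048576
P = 184756/1048576 = 46189/262144

Answer: 46189/262144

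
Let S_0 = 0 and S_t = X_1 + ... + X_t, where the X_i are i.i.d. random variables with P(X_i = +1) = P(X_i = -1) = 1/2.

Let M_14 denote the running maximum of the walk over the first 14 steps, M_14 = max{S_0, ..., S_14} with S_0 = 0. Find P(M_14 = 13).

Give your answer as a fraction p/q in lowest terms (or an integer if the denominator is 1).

Let M_14 = max(S_0,...,S_14). Use the reflection principle: for j ≥ 1, #{paths with M_14 ≥ j} = #{S_14 ≥ j} + #{S_14 ≥ j+1}.
By reflection, #{M_14 ≥ 13} = #{S_14 ≥ 13} + #{S_14 ≥ 14} = 1 + 1 = 2.
#{M_14 ≥ 14} = #{S_14 ≥ 14} + #{S_14 ≥ 15} = 1 + 0 = 1.
#{M_14 = 13} = 2 - 1 = 1.
P(M_14 = 13) = 1/16384 = 1/16384

Answer: 1/16384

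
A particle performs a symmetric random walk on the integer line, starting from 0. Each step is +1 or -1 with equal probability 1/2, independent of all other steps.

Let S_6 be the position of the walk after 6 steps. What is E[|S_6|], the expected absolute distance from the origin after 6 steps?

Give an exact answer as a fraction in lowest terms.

Answer: 15/8

Derivation:
S_6 takes values m ≡ 0 (mod 2) with |m| ≤ 6; P(S_6=m) = C(6,(6+m)/2)/2^6.
Total paths: 2^6 = 64
Distribution: P(S=-6)=1/64, P(S=-4)=6/64, P(S=-2)=15/64, P(S=0)=20/64, P(S=2)=15/64, P(S=4)=6/64, P(S=6)=1/64
E[|S_6|] = Σ_m |m|·P(S_6=m) = 120/64 = 15/8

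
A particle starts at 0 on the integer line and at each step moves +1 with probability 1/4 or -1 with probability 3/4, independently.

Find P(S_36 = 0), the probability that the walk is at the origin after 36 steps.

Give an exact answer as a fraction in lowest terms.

To be at 0 after 36 steps: need exactly 18 steps of +1 and 18 of -1.
Number of such sequences: C(36,18) = 9075135300
Each has probability (1/4)^18 · (3/4)^18 = 387420489/4722366482869645213696
P = 9075135300 · 387420489/4722366482869645213696 = 878973338916790425/1180591620717411303424

Answer: 878973338916790425/1180591620717411303424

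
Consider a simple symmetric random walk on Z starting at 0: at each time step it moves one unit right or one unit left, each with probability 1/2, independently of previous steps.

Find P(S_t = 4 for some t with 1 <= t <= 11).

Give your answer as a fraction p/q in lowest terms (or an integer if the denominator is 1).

Count via complement. Let g(t,s) = #length-t paths at position s with S_1..S_t all ≠ 4.
g(t,s) = g(t-1,s-1) + g(t-1,s+1) for s ≠ 4; g(t,4) = 0.
t=0: g(0,0)=1
t=1: g(1,-1)=1 g(1,1)=1
t=2: g(2,-2)=1 g(2,0)=2 g(2,2)=1
t=3: g(3,-3)=1 g(3,-1)=3 g(3,1)=3 g(3,3)=1
t=4: g(4,-4)=1 g(4,-2)=4 g(4,0)=6 g(4,2)=4
t=5: g(5,-5)=1 g(5,-3)=5 g(5,-1)=10 g(5,1)=10 g(5,3)=4
t=6: g(6,-6)=1 g(6,-4)=6 g(6,-2)=15 g(6,0)=20 g(6,2)=14
t=7: g(7,-7)=1 g(7,-5)=7 g(7,-3)=21 g(7,-1)=35 g(7,1)=34 g(7,3)=14
t=8: g(8,-8)=1 g(8,-6)=8 g(8,-4)=28 g(8,-2)=56 g(8,0)=69 g(8,2)=48
t=9: g(9,-9)=1 g(9,-7)=9 g(9,-5)=36 g(9,-3)=84 g(9,-1)=125 g(9,1)=117 g(9,3)=48
t=10: g(10,-10)=1 g(10,-8)=10 g(10,-6)=45 g(10,-4)=120 g(10,-2)=209 g(10,0)=242 g(10,2)=165
t=11: g(11,-11)=1 g(11,-9)=11 g(11,-7)=55 g(11,-5)=165 g(11,-3)=329 g(11,-1)=451 g(11,1)=407 g(11,3)=165
Paths never hitting 4: Σ_s g(11,s) = 1584
Paths hitting 4: 2^11 - 1584 = 464
P = 464/2048 = 29/128

Answer: 29/128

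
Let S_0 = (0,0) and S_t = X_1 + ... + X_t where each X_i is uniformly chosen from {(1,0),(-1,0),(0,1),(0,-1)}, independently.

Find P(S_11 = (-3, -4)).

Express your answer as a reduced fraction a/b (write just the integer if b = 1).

Answer: 12705/2097152

Derivation:
Let h be the number of horizontal steps (so 11-h are vertical). To end at (-3,-4) need (h-3)/2 right-steps and ((11-h)-4)/2 up-steps.
Sum over h with 3 ≤ h ≤ 7, h ≡ 1 (mod 2), 11-h ≡ 0 (mod 2):
h=3: C(11,3)·C(3,0)·C(8,2) = 165·1·28 = 4620
h=5: C(11,5)·C(5,1)·C(6,1) = 462·5·6 = 13860
h=7: C(11,7)·C(7,2)·C(4,0) = 330·21·1 = 6930
Total favorable: 25410
Total paths: 4^11 = 4194304
P = 25410/4194304 = 12705/2097152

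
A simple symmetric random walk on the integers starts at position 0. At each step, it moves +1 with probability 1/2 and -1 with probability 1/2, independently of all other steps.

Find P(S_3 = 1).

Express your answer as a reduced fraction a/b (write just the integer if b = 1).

Answer: 3/8

Derivation:
To reach position 1 after 3 steps: need 2 steps of +1 and 1 of -1.
Favorable paths: C(3,2) = 3
Total paths: 2^3 = 8
P = 3/8 = 3/8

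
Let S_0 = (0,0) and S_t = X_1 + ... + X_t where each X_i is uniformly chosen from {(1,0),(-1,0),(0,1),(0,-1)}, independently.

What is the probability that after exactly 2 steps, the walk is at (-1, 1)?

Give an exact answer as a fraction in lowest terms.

Let h be the number of horizontal steps (so 2-h are vertical). To end at (-1,1) need (h-1)/2 right-steps and ((2-h)+1)/2 up-steps.
Sum over h with 1 ≤ h ≤ 1, h ≡ 1 (mod 2), 2-h ≡ 1 (mod 2):
h=1: C(2,1)·C(1,0)·C(1,1) = 2·1·1 = 2
Total favorable: 2
Total paths: 4^2 = 16
P = 2/16 = 1/8

Answer: 1/8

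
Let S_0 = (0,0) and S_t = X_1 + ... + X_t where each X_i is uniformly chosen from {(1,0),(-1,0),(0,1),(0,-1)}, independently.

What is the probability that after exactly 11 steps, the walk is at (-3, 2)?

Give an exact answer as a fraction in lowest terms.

Answer: 38115/2097152

Derivation:
Let h be the number of horizontal steps (so 11-h are vertical). To end at (-3,2) need (h-3)/2 right-steps and ((11-h)+2)/2 up-steps.
Sum over h with 3 ≤ h ≤ 9, h ≡ 1 (mod 2), 11-h ≡ 0 (mod 2):
h=3: C(11,3)·C(3,0)·C(8,5) = 165·1·56 = 9240
h=5: C(11,5)·C(5,1)·C(6,4) = 462·5·15 = 34650
h=7: C(11,7)·C(7,2)·C(4,3) = 330·21·4 = 27720
h=9: C(11,9)·C(9,3)·C(2,2) = 55·84·1 = 4620
Total favorable: 76230
Total paths: 4^11 = 4194304
P = 76230/4194304 = 38115/2097152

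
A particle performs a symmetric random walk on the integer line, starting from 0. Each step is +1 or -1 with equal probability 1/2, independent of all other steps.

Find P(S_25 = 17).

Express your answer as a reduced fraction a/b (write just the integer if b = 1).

Answer: 6325/16777216

Derivation:
To reach position 17 after 25 steps: need 21 steps of +1 and 4 of -1.
Favorable paths: C(25,21) = 12650
Total paths: 2^25 = 33554432
P = 12650/33554432 = 6325/16777216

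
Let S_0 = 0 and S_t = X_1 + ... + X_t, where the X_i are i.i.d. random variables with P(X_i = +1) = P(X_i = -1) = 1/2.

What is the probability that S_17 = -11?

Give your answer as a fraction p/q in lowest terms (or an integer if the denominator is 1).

To reach position -11 after 17 steps: need 3 steps of +1 and 14 of -1.
Favorable paths: C(17,3) = 680
Total paths: 2^17 = 131072
P = 680/131072 = 85/16384

Answer: 85/16384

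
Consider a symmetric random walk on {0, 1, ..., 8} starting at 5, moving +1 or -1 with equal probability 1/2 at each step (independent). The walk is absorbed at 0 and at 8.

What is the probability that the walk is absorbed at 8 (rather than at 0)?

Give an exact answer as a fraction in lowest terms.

Symmetric walk (p = 1/2): the harmonic-function argument gives P(hit 8 before 0 | start at 5) = a/N.
P = 5/8 = 5/8

Answer: 5/8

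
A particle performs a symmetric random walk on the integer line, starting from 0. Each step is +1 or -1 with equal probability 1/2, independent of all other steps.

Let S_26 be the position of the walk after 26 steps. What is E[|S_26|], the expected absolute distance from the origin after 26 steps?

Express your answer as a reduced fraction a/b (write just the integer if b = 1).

S_26 takes values m ≡ 0 (mod 2) with |m| ≤ 26; P(S_26=m) = C(26,(26+m)/2)/2^26.
Total paths: 2^26 = 67108864
Distribution: P(S=-26)=1/67108864, P(S=-24)=26/67108864, P(S=-22)=325/67108864, P(S=-20)=2600/67108864, P(S=-18)=14950/67108864, P(S=-16)=65780/67108864, P(S=-14)=230230/67108864, P(S=-12)=657800/67108864, P(S=-10)=1562275/67108864, P(S=-8)=3124550/67108864, P(S=-6)=5311735/67108864, P(S=-4)=7726160/67108864, P(S=-2)=9657700/67108864, P(S=0)=10400600/67108864, P(S=2)=9657700/67108864, P(S=4)=7726160/67108864, P(S=6)=5311735/67108864, P(S=8)=3124550/67108864, P(S=10)=1562275/67108864, P(S=12)=657800/67108864, P(S=14)=230230/67108864, P(S=16)=65780/67108864, P(S=18)=14950/67108864, P(S=20)=2600/67108864, P(S=22)=325/67108864, P(S=24)=26/67108864, P(S=26)=1/67108864
E[|S_26|] = Σ_m |m|·P(S_26=m) = 270415600/67108864 = 16900975/4194304

Answer: 16900975/4194304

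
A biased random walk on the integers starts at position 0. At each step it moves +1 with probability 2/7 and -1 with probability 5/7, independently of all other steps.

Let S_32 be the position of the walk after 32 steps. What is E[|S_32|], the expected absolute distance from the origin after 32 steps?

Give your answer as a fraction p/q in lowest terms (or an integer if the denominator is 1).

Answer: 15165458384478288893080896672/1104427674243920646305299201

Derivation:
S_32 takes values m ≡ 0 (mod 2) with |m| ≤ 32; P(S_32=m) = C(32,(32+m)/2) · (2/7)^((32+m)/2) · (5/7)^((32-m)/2).
Distribution: P(S=-32)=23283064365386962890625/1104427674243920646305299201, P(S=-30)=298023223876953125000000/1104427674243920646305299201, P(S=-28)=1847743988037109375000000/1104427674243920646305299201, P(S=-26)=7390975952148437500000000/1104427674243920646305299201, P(S=-24)=21433830261230468750000000/1104427674243920646305299201, P(S=-22)=6858825683593750000000000/157775382034845806615042743, P(S=-20)=12345886230468750000000000/157775382034845806615042743, P(S=-18)=128397216796875000000000000/1104427674243920646305299201, P(S=-16)=160496520996093750000000000/1104427674243920646305299201, P(S=-14)=171196289062500000000000000/1104427674243920646305299201, P(S=-12)=157500585937500000000000000/1104427674243920646305299201, P(S=-10)=126000468750000000000000000/1104427674243920646305299201, P(S=-8)=12600046875000000000000000/157775382034845806615042743, P(S=-6)=7753875000000000000000000/157775382034845806615042743, P(S=-4)=29464725000000000000000000/1104427674243920646305299201, P(S=-2)=14143068000000000000000000/1104427674243920646305299201, P(S=0)=6010803900000000000000000/1104427674243920646305299201, P(S=2)=2262890880000000000000000/1104427674243920646305299201, P(S=4)=754296960000000000000000/1104427674243920646305299201, P(S=6)=31759872000000000000000/157775382034845806615042743, P(S=8)=8257566720000000000000/157775382034845806615042743, P(S=10)=13212106752000000000000/1104427674243920646305299201, P(S=12)=2642421350400000000000/1104427674243920646305299201, P(S=14)=459551539200000000000/1104427674243920646305299201, P(S=16)=68932730880000000000/1104427674243920646305299201, P(S=18)=8823389552640000000/1104427674243920646305299201, P(S=20)=135744454656000000/157775382034845806615042743, P(S=22)=12066173747200000/157775382034845806615042743, P(S=24)=6033086873600000/1104427674243920646305299201, P(S=26)=332859965440000/1104427674243920646305299201, P(S=28)=13314398617600/1104427674243920646305299201, P(S=30)=343597383680/1104427674243920646305299201, P(S=32)=4294967296/1104427674243920646305299201
E[|S_32|] = Σ_m |m|·P(S_32=m) = 15165458384478288893080896672/1104427674243920646305299201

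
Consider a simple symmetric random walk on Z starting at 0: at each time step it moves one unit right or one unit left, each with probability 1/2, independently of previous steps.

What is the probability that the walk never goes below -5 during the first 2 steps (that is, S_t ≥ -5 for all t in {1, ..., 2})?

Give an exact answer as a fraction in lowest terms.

Answer: 1

Derivation:
Let f(t,s) = #length-t paths at position s with S_1..S_t all ≥ -5.
f(t,s) = f(t-1,s-1) + f(t-1,s+1) for s ≥ -5; f(t,s) = 0 for s < -5.
t=0: f(0,0)=1
t=1: f(1,-1)=1 f(1,1)=1
t=2: f(2,-2)=1 f(2,0)=2 f(2,2)=1
Σ_s f(2,s) = 4
P = 4/4 = 1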